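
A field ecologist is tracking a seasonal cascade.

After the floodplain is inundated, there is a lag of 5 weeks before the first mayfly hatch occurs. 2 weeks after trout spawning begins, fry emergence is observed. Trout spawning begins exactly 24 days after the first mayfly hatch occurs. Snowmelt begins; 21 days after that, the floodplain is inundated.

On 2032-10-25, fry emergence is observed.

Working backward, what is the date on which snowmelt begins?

2032-07-23

Fry emergence is observed: Oct 25, 2032.
Trout spawning begins: Oct 25, 2032 − 2 weeks = Oct 11, 2032.
The first mayfly hatch occurs: Oct 11, 2032 − 24 days = Sep 17, 2032.
The floodplain is inundated: Sep 17, 2032 − 5 weeks = Aug 13, 2032.
Snowmelt begins: Aug 13, 2032 − 21 days = Jul 23, 2032.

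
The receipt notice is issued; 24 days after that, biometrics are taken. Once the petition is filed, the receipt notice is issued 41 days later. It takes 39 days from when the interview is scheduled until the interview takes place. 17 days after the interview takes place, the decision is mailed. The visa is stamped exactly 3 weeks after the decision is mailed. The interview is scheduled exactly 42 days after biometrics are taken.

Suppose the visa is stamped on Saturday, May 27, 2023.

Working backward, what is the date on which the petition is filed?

Thursday, November 24, 2022

The visa is stamped: May 27, 2023.
The decision is mailed: May 27, 2023 − 3 weeks = May 6, 2023.
The interview takes place: May 6, 2023 − 17 days = Apr 19, 2023.
The interview is scheduled: Apr 19, 2023 − 39 days = Mar 11, 2023.
Biometrics are taken: Mar 11, 2023 − 42 days = Jan 28, 2023.
The receipt notice is issued: Jan 28, 2023 − 24 days = Jan 4, 2023.
The petition is filed: Jan 4, 2023 − 41 days = Nov 24, 2022.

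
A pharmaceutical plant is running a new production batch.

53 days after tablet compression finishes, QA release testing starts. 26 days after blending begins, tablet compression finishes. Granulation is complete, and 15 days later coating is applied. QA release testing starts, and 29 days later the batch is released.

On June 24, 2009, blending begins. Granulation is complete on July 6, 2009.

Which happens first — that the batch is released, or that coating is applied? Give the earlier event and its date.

Blending begins: Jun 24, 2009.
Tablet compression finishes: Jun 24, 2009 + 26 days = Jul 20, 2009.
QA release testing starts: Jul 20, 2009 + 53 days = Sep 11, 2009.
The batch is released: Sep 11, 2009 + 29 days = Oct 10, 2009.
Granulation is complete: Jul 6, 2009.
Coating is applied: Jul 6, 2009 + 15 days = Jul 21, 2009.
Comparing: the batch is released on Oct 10, 2009 vs coating is applied on Jul 21, 2009. Earlier: coating is applied.

Coating is applied — July 21, 2009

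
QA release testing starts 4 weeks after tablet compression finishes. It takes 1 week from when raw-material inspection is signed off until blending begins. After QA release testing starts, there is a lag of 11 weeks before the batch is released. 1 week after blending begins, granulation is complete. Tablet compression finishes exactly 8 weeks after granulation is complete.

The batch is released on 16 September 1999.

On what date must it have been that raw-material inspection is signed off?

The batch is released: Sep 16, 1999.
QA release testing starts: Sep 16, 1999 − 11 weeks = Jul 1, 1999.
Tablet compression finishes: Jul 1, 1999 − 4 weeks = Jun 3, 1999.
Granulation is complete: Jun 3, 1999 − 8 weeks = Apr 8, 1999.
Blending begins: Apr 8, 1999 − 1 week = Apr 1, 1999.
Raw-material inspection is signed off: Apr 1, 1999 − 1 week = Mar 25, 1999.

25 March 1999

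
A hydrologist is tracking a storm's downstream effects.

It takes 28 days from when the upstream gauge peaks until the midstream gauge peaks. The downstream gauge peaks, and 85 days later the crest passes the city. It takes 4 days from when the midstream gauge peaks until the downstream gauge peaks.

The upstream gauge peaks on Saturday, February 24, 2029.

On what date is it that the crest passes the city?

The upstream gauge peaks: Feb 24, 2029.
The midstream gauge peaks: Feb 24, 2029 + 28 days = Mar 24, 2029.
The downstream gauge peaks: Mar 24, 2029 + 4 days = Mar 28, 2029.
The crest passes the city: Mar 28, 2029 + 85 days = Jun 21, 2029.

Thursday, June 21, 2029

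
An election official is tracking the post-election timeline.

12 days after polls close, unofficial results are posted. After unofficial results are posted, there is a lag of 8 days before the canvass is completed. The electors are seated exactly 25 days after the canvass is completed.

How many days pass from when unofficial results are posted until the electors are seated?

Causal path: unofficial results are posted → the canvass is completed → the electors are seated.
Total delay along the path: 8 + 25 = 33 days.

33 days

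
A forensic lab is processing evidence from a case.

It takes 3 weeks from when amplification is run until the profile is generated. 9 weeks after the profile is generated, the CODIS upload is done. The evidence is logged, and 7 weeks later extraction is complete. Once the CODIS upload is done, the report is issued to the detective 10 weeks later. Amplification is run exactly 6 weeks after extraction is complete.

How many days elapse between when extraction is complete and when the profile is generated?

Causal path: extraction is complete → amplification is run → the profile is generated.
Total delay along the path: 6 + 3 weeks = 9 weeks = 63 days.

63 days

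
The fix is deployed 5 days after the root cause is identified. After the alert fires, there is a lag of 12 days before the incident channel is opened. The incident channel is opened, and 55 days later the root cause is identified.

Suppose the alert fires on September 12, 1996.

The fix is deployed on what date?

November 23, 1996

The alert fires: Sep 12, 1996.
The incident channel is opened: Sep 12, 1996 + 12 days = Sep 24, 1996.
The root cause is identified: Sep 24, 1996 + 55 days = Nov 18, 1996.
The fix is deployed: Nov 18, 1996 + 5 days = Nov 23, 1996.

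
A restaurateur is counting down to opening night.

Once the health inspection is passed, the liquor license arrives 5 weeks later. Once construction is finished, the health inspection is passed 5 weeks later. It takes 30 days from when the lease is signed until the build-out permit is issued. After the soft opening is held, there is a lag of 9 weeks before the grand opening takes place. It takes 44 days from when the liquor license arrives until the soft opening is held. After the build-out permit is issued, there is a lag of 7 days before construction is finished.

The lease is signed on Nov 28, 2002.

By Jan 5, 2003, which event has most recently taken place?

Construction is finished

The lease is signed: Nov 28, 2002.
The build-out permit is issued: Nov 28, 2002 + 30 days = Dec 28, 2002.
Construction is finished: Dec 28, 2002 + 7 days = Jan 4, 2003.
The health inspection is passed: Jan 4, 2003 + 5 weeks = Feb 8, 2003.
The liquor license arrives: Feb 8, 2003 + 5 weeks = Mar 15, 2003.
The soft opening is held: Mar 15, 2003 + 44 days = Apr 28, 2003.
The grand opening takes place: Apr 28, 2003 + 9 weeks = Jun 30, 2003.
Jan 5, 2003 falls between when construction is finished (Jan 4, 2003) and when the health inspection is passed (Feb 8, 2003).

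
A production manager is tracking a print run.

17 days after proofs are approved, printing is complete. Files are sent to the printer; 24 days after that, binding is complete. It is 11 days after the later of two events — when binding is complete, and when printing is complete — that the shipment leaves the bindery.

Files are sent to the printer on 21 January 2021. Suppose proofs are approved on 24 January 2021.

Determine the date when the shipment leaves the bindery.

Files are sent to the printer: Jan 21, 2021.
Binding is complete: Jan 21, 2021 + 24 days = Feb 14, 2021.
Proofs are approved: Jan 24, 2021.
Printing is complete: Jan 24, 2021 + 17 days = Feb 10, 2021.
Both prerequisites met — binding is complete (Feb 14, 2021), printing is complete (Feb 10, 2021); the later is Feb 14, 2021.
The shipment leaves the bindery: Feb 14, 2021 + 11 days = Feb 25, 2021.

25 February 2021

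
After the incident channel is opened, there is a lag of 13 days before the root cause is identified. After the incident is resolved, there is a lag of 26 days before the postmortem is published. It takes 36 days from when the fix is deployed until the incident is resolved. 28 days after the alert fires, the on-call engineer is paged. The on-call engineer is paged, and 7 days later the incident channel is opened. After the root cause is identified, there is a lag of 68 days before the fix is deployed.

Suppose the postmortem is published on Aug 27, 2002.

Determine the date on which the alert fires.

The postmortem is published: Aug 27, 2002.
The incident is resolved: Aug 27, 2002 − 26 days = Aug 1, 2002.
The fix is deployed: Aug 1, 2002 − 36 days = Jun 26, 2002.
The root cause is identified: Jun 26, 2002 − 68 days = Apr 19, 2002.
The incident channel is opened: Apr 19, 2002 − 13 days = Apr 6, 2002.
The on-call engineer is paged: Apr 6, 2002 − 7 days = Mar 30, 2002.
The alert fires: Mar 30, 2002 − 28 days = Mar 2, 2002.

Mar 2, 2002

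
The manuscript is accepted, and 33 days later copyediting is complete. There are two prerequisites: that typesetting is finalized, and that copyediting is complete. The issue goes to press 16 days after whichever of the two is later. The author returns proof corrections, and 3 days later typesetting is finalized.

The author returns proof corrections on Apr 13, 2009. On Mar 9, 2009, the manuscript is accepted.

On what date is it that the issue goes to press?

The author returns proof corrections: Apr 13, 2009.
Typesetting is finalized: Apr 13, 2009 + 3 days = Apr 16, 2009.
The manuscript is accepted: Mar 9, 2009.
Copyediting is complete: Mar 9, 2009 + 33 days = Apr 11, 2009.
Both prerequisites met — typesetting is finalized (Apr 16, 2009), copyediting is complete (Apr 11, 2009); the later is Apr 16, 2009.
The issue goes to press: Apr 16, 2009 + 16 days = May 2, 2009.

May 2, 2009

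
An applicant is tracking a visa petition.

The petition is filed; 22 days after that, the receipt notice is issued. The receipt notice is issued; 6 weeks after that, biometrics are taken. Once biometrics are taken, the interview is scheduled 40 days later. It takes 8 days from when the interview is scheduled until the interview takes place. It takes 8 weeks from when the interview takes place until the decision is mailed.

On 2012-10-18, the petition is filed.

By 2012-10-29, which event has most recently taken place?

The petition is filed

The petition is filed: Oct 18, 2012.
The receipt notice is issued: Oct 18, 2012 + 22 days = Nov 9, 2012.
Biometrics are taken: Nov 9, 2012 + 6 weeks = Dec 21, 2012.
The interview is scheduled: Dec 21, 2012 + 40 days = Jan 30, 2013.
The interview takes place: Jan 30, 2013 + 8 days = Feb 7, 2013.
The decision is mailed: Feb 7, 2013 + 8 weeks = Apr 4, 2013.
Oct 29, 2012 falls between when the petition is filed (Oct 18, 2012) and when the receipt notice is issued (Nov 9, 2012).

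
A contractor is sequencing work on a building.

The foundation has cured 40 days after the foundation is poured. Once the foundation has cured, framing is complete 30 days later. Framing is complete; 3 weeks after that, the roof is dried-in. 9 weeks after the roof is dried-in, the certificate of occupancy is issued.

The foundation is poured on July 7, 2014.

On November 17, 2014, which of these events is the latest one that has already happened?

The roof is dried-in

The foundation is poured: Jul 7, 2014.
The foundation has cured: Jul 7, 2014 + 40 days = Aug 16, 2014.
Framing is complete: Aug 16, 2014 + 30 days = Sep 15, 2014.
The roof is dried-in: Sep 15, 2014 + 3 weeks = Oct 6, 2014.
The certificate of occupancy is issued: Oct 6, 2014 + 9 weeks = Dec 8, 2014.
Nov 17, 2014 falls between when the roof is dried-in (Oct 6, 2014) and when the certificate of occupancy is issued (Dec 8, 2014).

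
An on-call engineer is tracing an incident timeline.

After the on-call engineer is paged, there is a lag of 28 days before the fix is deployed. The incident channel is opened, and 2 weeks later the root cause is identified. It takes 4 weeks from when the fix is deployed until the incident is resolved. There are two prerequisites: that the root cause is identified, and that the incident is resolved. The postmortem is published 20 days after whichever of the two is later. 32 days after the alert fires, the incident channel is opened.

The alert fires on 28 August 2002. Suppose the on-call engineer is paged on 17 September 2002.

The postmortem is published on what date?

The alert fires: Aug 28, 2002.
The incident channel is opened: Aug 28, 2002 + 32 days = Sep 29, 2002.
The root cause is identified: Sep 29, 2002 + 2 weeks = Oct 13, 2002.
The on-call engineer is paged: Sep 17, 2002.
The fix is deployed: Sep 17, 2002 + 28 days = Oct 15, 2002.
The incident is resolved: Oct 15, 2002 + 4 weeks = Nov 12, 2002.
Both prerequisites met — the root cause is identified (Oct 13, 2002), the incident is resolved (Nov 12, 2002); the later is Nov 12, 2002.
The postmortem is published: Nov 12, 2002 + 20 days = Dec 2, 2002.

2 December 2002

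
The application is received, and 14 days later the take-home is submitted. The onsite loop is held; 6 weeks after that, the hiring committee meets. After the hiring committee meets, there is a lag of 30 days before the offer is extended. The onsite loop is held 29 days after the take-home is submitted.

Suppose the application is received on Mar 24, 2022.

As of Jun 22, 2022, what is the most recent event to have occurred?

The application is received: Mar 24, 2022.
The take-home is submitted: Mar 24, 2022 + 14 days = Apr 7, 2022.
The onsite loop is held: Apr 7, 2022 + 29 days = May 6, 2022.
The hiring committee meets: May 6, 2022 + 6 weeks = Jun 17, 2022.
The offer is extended: Jun 17, 2022 + 30 days = Jul 17, 2022.
Jun 22, 2022 falls between when the hiring committee meets (Jun 17, 2022) and when the offer is extended (Jul 17, 2022).

The hiring committee meets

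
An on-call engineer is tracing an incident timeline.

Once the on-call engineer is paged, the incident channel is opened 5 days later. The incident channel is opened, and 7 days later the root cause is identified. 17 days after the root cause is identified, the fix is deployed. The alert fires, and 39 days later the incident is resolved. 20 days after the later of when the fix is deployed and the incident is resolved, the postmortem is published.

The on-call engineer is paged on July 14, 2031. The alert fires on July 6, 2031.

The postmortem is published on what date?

The on-call engineer is paged: Jul 14, 2031.
The incident channel is opened: Jul 14, 2031 + 5 days = Jul 19, 2031.
The root cause is identified: Jul 19, 2031 + 7 days = Jul 26, 2031.
The fix is deployed: Jul 26, 2031 + 17 days = Aug 12, 2031.
The alert fires: Jul 6, 2031.
The incident is resolved: Jul 6, 2031 + 39 days = Aug 14, 2031.
Both prerequisites met — the fix is deployed (Aug 12, 2031), the incident is resolved (Aug 14, 2031); the later is Aug 14, 2031.
The postmortem is published: Aug 14, 2031 + 20 days = Sep 3, 2031.

September 3, 2031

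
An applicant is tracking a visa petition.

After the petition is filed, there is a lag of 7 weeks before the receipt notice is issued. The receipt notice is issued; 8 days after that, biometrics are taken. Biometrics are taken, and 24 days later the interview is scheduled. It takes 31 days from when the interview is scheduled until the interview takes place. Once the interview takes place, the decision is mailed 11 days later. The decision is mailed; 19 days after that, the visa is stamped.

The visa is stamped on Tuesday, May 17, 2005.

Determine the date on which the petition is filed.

Sunday, December 26, 2004

The visa is stamped: May 17, 2005.
The decision is mailed: May 17, 2005 − 19 days = Apr 28, 2005.
The interview takes place: Apr 28, 2005 − 11 days = Apr 17, 2005.
The interview is scheduled: Apr 17, 2005 − 31 days = Mar 17, 2005.
Biometrics are taken: Mar 17, 2005 − 24 days = Feb 21, 2005.
The receipt notice is issued: Feb 21, 2005 − 8 days = Feb 13, 2005.
The petition is filed: Feb 13, 2005 − 7 weeks = Dec 26, 2004.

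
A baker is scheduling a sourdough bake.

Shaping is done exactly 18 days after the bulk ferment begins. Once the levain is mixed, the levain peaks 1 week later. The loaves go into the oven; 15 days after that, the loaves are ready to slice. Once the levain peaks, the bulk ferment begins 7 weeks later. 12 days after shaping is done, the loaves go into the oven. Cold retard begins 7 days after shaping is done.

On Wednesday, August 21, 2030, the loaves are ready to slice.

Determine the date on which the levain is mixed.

Sunday, May 12, 2030

The loaves are ready to slice: Aug 21, 2030.
The loaves go into the oven: Aug 21, 2030 − 15 days = Aug 6, 2030.
Shaping is done: Aug 6, 2030 − 12 days = Jul 25, 2030.
The bulk ferment begins: Jul 25, 2030 − 18 days = Jul 7, 2030.
The levain peaks: Jul 7, 2030 − 7 weeks = May 19, 2030.
The levain is mixed: May 19, 2030 − 1 week = May 12, 2030.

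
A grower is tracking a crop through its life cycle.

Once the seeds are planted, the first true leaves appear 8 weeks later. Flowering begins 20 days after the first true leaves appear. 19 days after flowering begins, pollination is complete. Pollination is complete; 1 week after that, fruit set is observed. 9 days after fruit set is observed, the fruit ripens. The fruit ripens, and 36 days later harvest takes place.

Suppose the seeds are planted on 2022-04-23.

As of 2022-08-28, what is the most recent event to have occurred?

The seeds are planted: Apr 23, 2022.
The first true leaves appear: Apr 23, 2022 + 8 weeks = Jun 18, 2022.
Flowering begins: Jun 18, 2022 + 20 days = Jul 8, 2022.
Pollination is complete: Jul 8, 2022 + 19 days = Jul 27, 2022.
Fruit set is observed: Jul 27, 2022 + 1 week = Aug 3, 2022.
The fruit ripens: Aug 3, 2022 + 9 days = Aug 12, 2022.
Harvest takes place: Aug 12, 2022 + 36 days = Sep 17, 2022.
Aug 28, 2022 falls between when the fruit ripens (Aug 12, 2022) and when harvest takes place (Sep 17, 2022).

The fruit ripens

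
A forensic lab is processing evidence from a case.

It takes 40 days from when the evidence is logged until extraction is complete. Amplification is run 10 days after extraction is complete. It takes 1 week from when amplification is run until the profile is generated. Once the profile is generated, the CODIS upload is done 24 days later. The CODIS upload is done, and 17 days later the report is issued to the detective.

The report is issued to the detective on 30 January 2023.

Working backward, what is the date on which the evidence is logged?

The report is issued to the detective: Jan 30, 2023.
The CODIS upload is done: Jan 30, 2023 − 17 days = Jan 13, 2023.
The profile is generated: Jan 13, 2023 − 24 days = Dec 20, 2022.
Amplification is run: Dec 20, 2022 − 1 week = Dec 13, 2022.
Extraction is complete: Dec 13, 2022 − 10 days = Dec 3, 2022.
The evidence is logged: Dec 3, 2022 − 40 days = Oct 24, 2022.

24 October 2022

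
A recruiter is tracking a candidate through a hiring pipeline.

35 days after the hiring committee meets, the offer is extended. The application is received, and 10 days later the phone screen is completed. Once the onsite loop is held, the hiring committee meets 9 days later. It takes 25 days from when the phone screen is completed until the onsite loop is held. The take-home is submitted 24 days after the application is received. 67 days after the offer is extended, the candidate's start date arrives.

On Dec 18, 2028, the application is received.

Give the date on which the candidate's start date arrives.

May 13, 2029

The application is received: Dec 18, 2028.
The phone screen is completed: Dec 18, 2028 + 10 days = Dec 28, 2028.
The onsite loop is held: Dec 28, 2028 + 25 days = Jan 22, 2029.
The hiring committee meets: Jan 22, 2029 + 9 days = Jan 31, 2029.
The offer is extended: Jan 31, 2029 + 35 days = Mar 7, 2029.
The candidate's start date arrives: Mar 7, 2029 + 67 days = May 13, 2029.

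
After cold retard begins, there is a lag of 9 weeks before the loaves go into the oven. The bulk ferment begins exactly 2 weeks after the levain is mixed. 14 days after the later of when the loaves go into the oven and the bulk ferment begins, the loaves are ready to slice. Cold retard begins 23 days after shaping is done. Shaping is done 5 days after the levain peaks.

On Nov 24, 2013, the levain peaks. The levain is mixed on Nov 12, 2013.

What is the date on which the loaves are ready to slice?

Mar 9, 2014

The levain peaks: Nov 24, 2013.
Shaping is done: Nov 24, 2013 + 5 days = Nov 29, 2013.
Cold retard begins: Nov 29, 2013 + 23 days = Dec 22, 2013.
The loaves go into the oven: Dec 22, 2013 + 9 weeks = Feb 23, 2014.
The levain is mixed: Nov 12, 2013.
The bulk ferment begins: Nov 12, 2013 + 2 weeks = Nov 26, 2013.
Both prerequisites met — the loaves go into the oven (Feb 23, 2014), the bulk ferment begins (Nov 26, 2013); the later is Feb 23, 2014.
The loaves are ready to slice: Feb 23, 2014 + 14 days = Mar 9, 2014.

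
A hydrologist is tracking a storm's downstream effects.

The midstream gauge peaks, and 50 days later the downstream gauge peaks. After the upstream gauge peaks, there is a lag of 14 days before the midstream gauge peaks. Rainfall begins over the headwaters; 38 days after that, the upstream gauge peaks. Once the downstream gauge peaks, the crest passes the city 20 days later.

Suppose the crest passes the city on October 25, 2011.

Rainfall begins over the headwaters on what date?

The crest passes the city: Oct 25, 2011.
The downstream gauge peaks: Oct 25, 2011 − 20 days = Oct 5, 2011.
The midstream gauge peaks: Oct 5, 2011 − 50 days = Aug 16, 2011.
The upstream gauge peaks: Aug 16, 2011 − 14 days = Aug 2, 2011.
Rainfall begins over the headwaters: Aug 2, 2011 − 38 days = Jun 25, 2011.

June 25, 2011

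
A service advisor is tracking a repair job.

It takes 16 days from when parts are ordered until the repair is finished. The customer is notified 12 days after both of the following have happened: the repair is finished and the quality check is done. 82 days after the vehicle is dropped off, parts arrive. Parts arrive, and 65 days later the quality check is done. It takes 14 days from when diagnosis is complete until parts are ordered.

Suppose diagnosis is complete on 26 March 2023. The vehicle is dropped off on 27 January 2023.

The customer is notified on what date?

Diagnosis is complete: Mar 26, 2023.
Parts are ordered: Mar 26, 2023 + 14 days = Apr 9, 2023.
The repair is finished: Apr 9, 2023 + 16 days = Apr 25, 2023.
The vehicle is dropped off: Jan 27, 2023.
Parts arrive: Jan 27, 2023 + 82 days = Apr 19, 2023.
The quality check is done: Apr 19, 2023 + 65 days = Jun 23, 2023.
Both prerequisites met — the repair is finished (Apr 25, 2023), the quality check is done (Jun 23, 2023); the later is Jun 23, 2023.
The customer is notified: Jun 23, 2023 + 12 days = Jul 5, 2023.

5 July 2023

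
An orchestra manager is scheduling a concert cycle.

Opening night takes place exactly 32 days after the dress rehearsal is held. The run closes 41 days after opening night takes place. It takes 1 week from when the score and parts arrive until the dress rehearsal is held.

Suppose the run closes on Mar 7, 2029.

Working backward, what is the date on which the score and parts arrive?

Dec 17, 2028

The run closes: Mar 7, 2029.
Opening night takes place: Mar 7, 2029 − 41 days = Jan 25, 2029.
The dress rehearsal is held: Jan 25, 2029 − 32 days = Dec 24, 2028.
The score and parts arrive: Dec 24, 2028 − 1 week = Dec 17, 2028.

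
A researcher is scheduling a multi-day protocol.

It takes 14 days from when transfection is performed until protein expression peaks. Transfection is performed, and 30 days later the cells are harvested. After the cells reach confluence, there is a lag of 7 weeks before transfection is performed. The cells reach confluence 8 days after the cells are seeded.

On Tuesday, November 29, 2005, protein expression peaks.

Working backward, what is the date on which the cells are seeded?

Monday, September 19, 2005

Protein expression peaks: Nov 29, 2005.
Transfection is performed: Nov 29, 2005 − 14 days = Nov 15, 2005.
The cells reach confluence: Nov 15, 2005 − 7 weeks = Sep 27, 2005.
The cells are seeded: Sep 27, 2005 − 8 days = Sep 19, 2005.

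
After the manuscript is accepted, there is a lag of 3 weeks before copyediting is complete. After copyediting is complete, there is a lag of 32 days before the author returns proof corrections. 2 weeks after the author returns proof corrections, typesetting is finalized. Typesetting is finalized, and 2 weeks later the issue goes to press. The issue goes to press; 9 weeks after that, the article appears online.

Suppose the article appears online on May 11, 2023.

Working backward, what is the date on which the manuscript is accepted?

The article appears online: May 11, 2023.
The issue goes to press: May 11, 2023 − 9 weeks = Mar 9, 2023.
Typesetting is finalized: Mar 9, 2023 − 2 weeks = Feb 23, 2023.
The author returns proof corrections: Feb 23, 2023 − 2 weeks = Feb 9, 2023.
Copyediting is complete: Feb 9, 2023 − 32 days = Jan 8, 2023.
The manuscript is accepted: Jan 8, 2023 − 3 weeks = Dec 18, 2022.

Dec 18, 2022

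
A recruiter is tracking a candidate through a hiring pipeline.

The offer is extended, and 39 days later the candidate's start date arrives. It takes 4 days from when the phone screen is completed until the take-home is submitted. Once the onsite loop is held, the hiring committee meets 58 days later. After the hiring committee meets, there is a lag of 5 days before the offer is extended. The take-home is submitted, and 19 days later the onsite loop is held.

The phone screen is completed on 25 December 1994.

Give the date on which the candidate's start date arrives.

29 April 1995

The phone screen is completed: Dec 25, 1994.
The take-home is submitted: Dec 25, 1994 + 4 days = Dec 29, 1994.
The onsite loop is held: Dec 29, 1994 + 19 days = Jan 17, 1995.
The hiring committee meets: Jan 17, 1995 + 58 days = Mar 16, 1995.
The offer is extended: Mar 16, 1995 + 5 days = Mar 21, 1995.
The candidate's start date arrives: Mar 21, 1995 + 39 days = Apr 29, 1995.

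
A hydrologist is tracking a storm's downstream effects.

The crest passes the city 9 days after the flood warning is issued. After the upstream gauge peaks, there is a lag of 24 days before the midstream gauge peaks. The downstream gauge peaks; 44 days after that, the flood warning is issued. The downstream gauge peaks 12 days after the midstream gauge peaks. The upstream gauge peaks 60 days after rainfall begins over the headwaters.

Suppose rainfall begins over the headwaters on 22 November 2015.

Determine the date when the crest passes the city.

19 April 2016

Rainfall begins over the headwaters: Nov 22, 2015.
The upstream gauge peaks: Nov 22, 2015 + 60 days = Jan 21, 2016.
The midstream gauge peaks: Jan 21, 2016 + 24 days = Feb 14, 2016.
The downstream gauge peaks: Feb 14, 2016 + 12 days = Feb 26, 2016.
The flood warning is issued: Feb 26, 2016 + 44 days = Apr 10, 2016.
The crest passes the city: Apr 10, 2016 + 9 days = Apr 19, 2016.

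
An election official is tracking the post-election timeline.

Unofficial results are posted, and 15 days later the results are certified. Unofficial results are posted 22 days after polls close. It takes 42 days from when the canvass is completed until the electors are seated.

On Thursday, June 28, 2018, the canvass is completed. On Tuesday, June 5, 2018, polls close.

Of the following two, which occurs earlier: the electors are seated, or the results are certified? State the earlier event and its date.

The canvass is completed: Jun 28, 2018.
The electors are seated: Jun 28, 2018 + 42 days = Aug 9, 2018.
Polls close: Jun 5, 2018.
Unofficial results are posted: Jun 5, 2018 + 22 days = Jun 27, 2018.
The results are certified: Jun 27, 2018 + 15 days = Jul 12, 2018.
Comparing: the electors are seated on Aug 9, 2018 vs the results are certified on Jul 12, 2018. Earlier: the results are certified.

The results are certified — Thursday, July 12, 2018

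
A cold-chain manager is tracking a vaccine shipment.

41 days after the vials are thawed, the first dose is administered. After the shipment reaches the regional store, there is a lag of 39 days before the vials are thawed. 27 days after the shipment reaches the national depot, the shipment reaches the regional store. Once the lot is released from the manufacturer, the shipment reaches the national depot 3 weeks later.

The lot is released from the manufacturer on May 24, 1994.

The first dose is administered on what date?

September 29, 1994

The lot is released from the manufacturer: May 24, 1994.
The shipment reaches the national depot: May 24, 1994 + 3 weeks = Jun 14, 1994.
The shipment reaches the regional store: Jun 14, 1994 + 27 days = Jul 11, 1994.
The vials are thawed: Jul 11, 1994 + 39 days = Aug 19, 1994.
The first dose is administered: Aug 19, 1994 + 41 days = Sep 29, 1994.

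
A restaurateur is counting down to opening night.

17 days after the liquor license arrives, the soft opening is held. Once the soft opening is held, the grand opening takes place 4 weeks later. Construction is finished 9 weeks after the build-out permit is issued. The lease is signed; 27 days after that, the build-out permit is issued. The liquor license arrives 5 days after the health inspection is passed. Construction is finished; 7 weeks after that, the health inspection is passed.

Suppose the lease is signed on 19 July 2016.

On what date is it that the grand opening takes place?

24 January 2017

The lease is signed: Jul 19, 2016.
The build-out permit is issued: Jul 19, 2016 + 27 days = Aug 15, 2016.
Construction is finished: Aug 15, 2016 + 9 weeks = Oct 17, 2016.
The health inspection is passed: Oct 17, 2016 + 7 weeks = Dec 5, 2016.
The liquor license arrives: Dec 5, 2016 + 5 days = Dec 10, 2016.
The soft opening is held: Dec 10, 2016 + 17 days = Dec 27, 2016.
The grand opening takes place: Dec 27, 2016 + 4 weeks = Jan 24, 2017.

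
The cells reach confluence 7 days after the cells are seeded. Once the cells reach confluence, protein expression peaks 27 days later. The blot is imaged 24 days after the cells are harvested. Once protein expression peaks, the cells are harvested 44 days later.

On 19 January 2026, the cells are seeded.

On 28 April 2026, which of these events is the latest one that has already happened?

The cells are harvested

The cells are seeded: Jan 19, 2026.
The cells reach confluence: Jan 19, 2026 + 7 days = Jan 26, 2026.
Protein expression peaks: Jan 26, 2026 + 27 days = Feb 22, 2026.
The cells are harvested: Feb 22, 2026 + 44 days = Apr 7, 2026.
The blot is imaged: Apr 7, 2026 + 24 days = May 1, 2026.
Apr 28, 2026 falls between when the cells are harvested (Apr 7, 2026) and when the blot is imaged (May 1, 2026).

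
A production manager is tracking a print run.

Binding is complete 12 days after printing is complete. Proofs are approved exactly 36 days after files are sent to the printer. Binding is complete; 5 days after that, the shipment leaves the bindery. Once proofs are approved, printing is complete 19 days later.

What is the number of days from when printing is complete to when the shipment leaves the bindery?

17 days

Causal path: printing is complete → binding is complete → the shipment leaves the bindery.
Total delay along the path: 12 + 5 = 17 days.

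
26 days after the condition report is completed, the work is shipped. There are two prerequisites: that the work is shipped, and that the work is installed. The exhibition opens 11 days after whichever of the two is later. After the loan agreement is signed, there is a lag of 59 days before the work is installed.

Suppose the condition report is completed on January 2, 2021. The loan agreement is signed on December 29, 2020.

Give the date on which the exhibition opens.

March 9, 2021

The condition report is completed: Jan 2, 2021.
The work is shipped: Jan 2, 2021 + 26 days = Jan 28, 2021.
The loan agreement is signed: Dec 29, 2020.
The work is installed: Dec 29, 2020 + 59 days = Feb 26, 2021.
Both prerequisites met — the work is shipped (Jan 28, 2021), the work is installed (Feb 26, 2021); the later is Feb 26, 2021.
The exhibition opens: Feb 26, 2021 + 11 days = Mar 9, 2021.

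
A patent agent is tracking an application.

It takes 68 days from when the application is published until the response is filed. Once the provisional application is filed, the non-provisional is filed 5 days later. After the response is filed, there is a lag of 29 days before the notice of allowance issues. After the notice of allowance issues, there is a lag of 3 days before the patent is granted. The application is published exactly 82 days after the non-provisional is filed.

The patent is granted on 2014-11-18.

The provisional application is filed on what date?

2014-05-15

The patent is granted: Nov 18, 2014.
The notice of allowance issues: Nov 18, 2014 − 3 days = Nov 15, 2014.
The response is filed: Nov 15, 2014 − 29 days = Oct 17, 2014.
The application is published: Oct 17, 2014 − 68 days = Aug 10, 2014.
The non-provisional is filed: Aug 10, 2014 − 82 days = May 20, 2014.
The provisional application is filed: May 20, 2014 − 5 days = May 15, 2014.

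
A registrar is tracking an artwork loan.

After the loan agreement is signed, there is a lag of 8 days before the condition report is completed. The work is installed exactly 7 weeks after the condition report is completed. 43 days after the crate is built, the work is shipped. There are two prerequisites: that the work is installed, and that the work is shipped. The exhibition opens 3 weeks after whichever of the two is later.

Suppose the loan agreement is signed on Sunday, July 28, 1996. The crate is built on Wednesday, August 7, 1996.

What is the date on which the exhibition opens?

Monday, October 14, 1996

The loan agreement is signed: Jul 28, 1996.
The condition report is completed: Jul 28, 1996 + 8 days = Aug 5, 1996.
The work is installed: Aug 5, 1996 + 7 weeks = Sep 23, 1996.
The crate is built: Aug 7, 1996.
The work is shipped: Aug 7, 1996 + 43 days = Sep 19, 1996.
Both prerequisites met — the work is installed (Sep 23, 1996), the work is shipped (Sep 19, 1996); the later is Sep 23, 1996.
The exhibition opens: Sep 23, 1996 + 3 weeks = Oct 14, 1996.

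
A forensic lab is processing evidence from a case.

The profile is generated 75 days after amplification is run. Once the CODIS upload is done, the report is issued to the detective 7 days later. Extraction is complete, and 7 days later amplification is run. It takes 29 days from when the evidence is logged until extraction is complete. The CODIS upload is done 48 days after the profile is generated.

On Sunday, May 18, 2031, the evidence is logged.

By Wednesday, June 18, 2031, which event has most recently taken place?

The evidence is logged: May 18, 2031.
Extraction is complete: May 18, 2031 + 29 days = Jun 16, 2031.
Amplification is run: Jun 16, 2031 + 7 days = Jun 23, 2031.
The profile is generated: Jun 23, 2031 + 75 days = Sep 6, 2031.
The CODIS upload is done: Sep 6, 2031 + 48 days = Oct 24, 2031.
The report is issued to the detective: Oct 24, 2031 + 7 days = Oct 31, 2031.
Jun 18, 2031 falls between when extraction is complete (Jun 16, 2031) and when amplification is run (Jun 23, 2031).

Extraction is complete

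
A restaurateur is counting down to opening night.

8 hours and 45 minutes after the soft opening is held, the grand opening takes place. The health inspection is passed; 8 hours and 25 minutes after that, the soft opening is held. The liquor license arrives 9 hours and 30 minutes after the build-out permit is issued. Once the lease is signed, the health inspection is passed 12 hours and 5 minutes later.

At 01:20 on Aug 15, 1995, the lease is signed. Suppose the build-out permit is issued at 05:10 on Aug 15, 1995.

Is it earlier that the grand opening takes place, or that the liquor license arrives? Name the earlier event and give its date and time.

The liquor license arrives — 14:40 on Aug 15, 1995

The lease is signed: 01:20 Aug 15, 1995.
The health inspection is passed: 01:20 Aug 15, 1995 + 12h05m = 13:25 Aug 15, 1995.
The soft opening is held: 13:25 Aug 15, 1995 + 8h25m = 21:50 Aug 15, 1995.
The grand opening takes place: 21:50 Aug 15, 1995 + 8h45m = 06:35 Aug 16, 1995.
The build-out permit is issued: 05:10 Aug 15, 1995.
The liquor license arrives: 05:10 Aug 15, 1995 + 9h30m = 14:40 Aug 15, 1995.
Comparing: the grand opening takes place at 06:35 Aug 16, 1995 vs the liquor license arrives at 14:40 Aug 15, 1995. Earlier: the liquor license arrives.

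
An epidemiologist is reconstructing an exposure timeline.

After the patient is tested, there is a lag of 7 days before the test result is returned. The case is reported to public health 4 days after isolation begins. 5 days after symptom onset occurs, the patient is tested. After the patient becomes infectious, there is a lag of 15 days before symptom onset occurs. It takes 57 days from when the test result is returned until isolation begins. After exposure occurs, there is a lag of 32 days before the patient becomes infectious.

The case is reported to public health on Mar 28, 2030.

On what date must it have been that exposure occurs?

Nov 28, 2029

The case is reported to public health: Mar 28, 2030.
Isolation begins: Mar 28, 2030 − 4 days = Mar 24, 2030.
The test result is returned: Mar 24, 2030 − 57 days = Jan 26, 2030.
The patient is tested: Jan 26, 2030 − 7 days = Jan 19, 2030.
Symptom onset occurs: Jan 19, 2030 − 5 days = Jan 14, 2030.
The patient becomes infectious: Jan 14, 2030 − 15 days = Dec 30, 2029.
Exposure occurs: Dec 30, 2029 − 32 days = Nov 28, 2029.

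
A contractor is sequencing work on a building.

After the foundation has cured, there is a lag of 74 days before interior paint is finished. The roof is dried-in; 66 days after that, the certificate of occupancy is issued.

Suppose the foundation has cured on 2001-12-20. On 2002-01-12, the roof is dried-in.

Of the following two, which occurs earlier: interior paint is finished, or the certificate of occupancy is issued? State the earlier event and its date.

The foundation has cured: Dec 20, 2001.
Interior paint is finished: Dec 20, 2001 + 74 days = Mar 4, 2002.
The roof is dried-in: Jan 12, 2002.
The certificate of occupancy is issued: Jan 12, 2002 + 66 days = Mar 19, 2002.
Comparing: interior paint is finished on Mar 4, 2002 vs the certificate of occupancy is issued on Mar 19, 2002. Earlier: interior paint is finished.

Interior paint is finished — 2002-03-04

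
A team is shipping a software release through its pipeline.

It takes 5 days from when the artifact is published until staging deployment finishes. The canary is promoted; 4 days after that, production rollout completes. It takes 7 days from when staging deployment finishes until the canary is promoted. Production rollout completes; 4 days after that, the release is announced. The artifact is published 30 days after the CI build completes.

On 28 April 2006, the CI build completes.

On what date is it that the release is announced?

17 June 2006

The CI build completes: Apr 28, 2006.
The artifact is published: Apr 28, 2006 + 30 days = May 28, 2006.
Staging deployment finishes: May 28, 2006 + 5 days = Jun 2, 2006.
The canary is promoted: Jun 2, 2006 + 7 days = Jun 9, 2006.
Production rollout completes: Jun 9, 2006 + 4 days = Jun 13, 2006.
The release is announced: Jun 13, 2006 + 4 days = Jun 17, 2006.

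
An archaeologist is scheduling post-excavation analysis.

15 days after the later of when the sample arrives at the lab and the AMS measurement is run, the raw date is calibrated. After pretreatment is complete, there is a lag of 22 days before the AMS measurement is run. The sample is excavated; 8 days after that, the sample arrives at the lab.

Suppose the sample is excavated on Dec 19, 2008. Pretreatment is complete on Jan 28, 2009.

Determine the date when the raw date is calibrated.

The sample is excavated: Dec 19, 2008.
The sample arrives at the lab: Dec 19, 2008 + 8 days = Dec 27, 2008.
Pretreatment is complete: Jan 28, 2009.
The AMS measurement is run: Jan 28, 2009 + 22 days = Feb 19, 2009.
Both prerequisites met — the sample arrives at the lab (Dec 27, 2008), the AMS measurement is run (Feb 19, 2009); the later is Feb 19, 2009.
The raw date is calibrated: Feb 19, 2009 + 15 days = Mar 6, 2009.

Mar 6, 2009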